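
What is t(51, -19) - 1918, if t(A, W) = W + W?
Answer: -1956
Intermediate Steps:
t(A, W) = 2*W
t(51, -19) - 1918 = 2*(-19) - 1918 = -38 - 1918 = -1956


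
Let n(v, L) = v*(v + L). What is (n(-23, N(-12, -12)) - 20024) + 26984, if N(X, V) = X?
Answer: 7765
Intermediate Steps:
n(v, L) = v*(L + v)
(n(-23, N(-12, -12)) - 20024) + 26984 = (-23*(-12 - 23) - 20024) + 26984 = (-23*(-35) - 20024) + 26984 = (805 - 20024) + 26984 = -19219 + 26984 = 7765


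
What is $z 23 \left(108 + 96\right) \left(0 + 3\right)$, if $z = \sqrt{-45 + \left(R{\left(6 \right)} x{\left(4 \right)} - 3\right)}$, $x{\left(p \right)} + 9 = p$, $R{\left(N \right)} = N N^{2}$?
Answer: $28152 i \sqrt{282} \approx 4.7275 \cdot 10^{5} i$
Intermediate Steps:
$R{\left(N \right)} = N^{3}$
$x{\left(p \right)} = -9 + p$
$z = 2 i \sqrt{282}$ ($z = \sqrt{-45 + \left(6^{3} \left(-9 + 4\right) - 3\right)} = \sqrt{-45 + \left(216 \left(-5\right) - 3\right)} = \sqrt{-45 - 1083} = \sqrt{-1128} = 2 i \sqrt{282} \approx 33.586 i$)
$z 23 \left(108 + 96\right) \left(0 + 3\right) = 2 i \sqrt{282} \cdot 23 \left(108 + 96\right) \left(0 + 3\right) = 46 i \sqrt{282} \cdot 204 \cdot 3 = 46 i \sqrt{282} \cdot 612 = 28152 i \sqrt{282}$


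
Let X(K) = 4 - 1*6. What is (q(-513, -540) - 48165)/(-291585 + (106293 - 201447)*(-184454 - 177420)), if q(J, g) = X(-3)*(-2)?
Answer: -48161/34433467011 ≈ -1.3987e-6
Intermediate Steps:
X(K) = -2 (X(K) = 4 - 6 = -2)
q(J, g) = 4 (q(J, g) = -2*(-2) = 4)
(q(-513, -540) - 48165)/(-291585 + (106293 - 201447)*(-184454 - 177420)) = (4 - 48165)/(-291585 + (106293 - 201447)*(-184454 - 177420)) = -48161/(-291585 - 95154*(-361874)) = -48161/(-291585 + 34433758596) = -48161/34433467011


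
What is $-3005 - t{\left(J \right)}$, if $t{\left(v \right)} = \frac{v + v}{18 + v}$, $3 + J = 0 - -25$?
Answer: $- \frac{30061}{10} \approx -3006.1$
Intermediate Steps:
$J = 22$ ($J = -3 + \left(0 - -25\right) = -3 + \left(0 + 25\right) = -3 + 25 = 22$)
$t{\left(v \right)} = \frac{2 v}{18 + v}$
$-3005 - t{\left(J \right)} = -3005 - 2 \cdot 22 \frac{1}{18 + 22} = -3005 - 2 \cdot 22 \cdot \frac{1}{40} = -3005 - \frac{11}{10} = - \frac{30061}{10}$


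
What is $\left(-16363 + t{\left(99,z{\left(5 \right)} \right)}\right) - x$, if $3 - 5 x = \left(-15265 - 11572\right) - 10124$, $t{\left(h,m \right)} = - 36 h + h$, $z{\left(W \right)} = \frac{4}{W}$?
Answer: $- \frac{136104}{5} \approx -27221.0$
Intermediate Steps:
$t{\left(h,m \right)} = - 35 h$
$x = \frac{36964}{5}$ ($x = \frac{3}{5} - \frac{\left(-15265 - 11572\right) - 10124}{5} = \frac{3}{5} - \frac{-26837 - 10124}{5} = \frac{3}{5} - - \frac{36961}{5} = \frac{3}{5} + \frac{36961}{5} = \frac{36964}{5} \approx 7392.8$)
$\left(-16363 + t{\left(99,z{\left(5 \right)} \right)}\right) - x = \left(-16363 - 3465\right) - \frac{36964}{5} = -19828 - \frac{36964}{5} = - \frac{136104}{5}$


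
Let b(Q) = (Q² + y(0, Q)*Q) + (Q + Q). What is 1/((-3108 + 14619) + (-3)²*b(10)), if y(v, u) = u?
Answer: 1/13491 ≈ 7.4123e-5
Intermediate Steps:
b(Q) = 2*Q + 2*Q² (b(Q) = (Q² + Q*Q) + (Q + Q) = (Q² + Q²) + 2*Q = 2*Q² + 2*Q = 2*Q + 2*Q²)
1/((-3108 + 14619) + (-3)²*b(10)) = 1/((-3108 + 14619) + (-3)²*(2*10*(1 + 10))) = 1/(11511 + 9*(2*10*11)) = 1/(11511 + 9*220) = 1/(11511 + 1980) = 1/13491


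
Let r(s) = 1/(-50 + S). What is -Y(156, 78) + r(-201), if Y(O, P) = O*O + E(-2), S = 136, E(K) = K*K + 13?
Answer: -2094357/86 ≈ -24353.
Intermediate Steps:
E(K) = 13 + K² (E(K) = K² + 13 = 13 + K²)
Y(O, P) = 17 + O² (Y(O, P) = O*O + (13 + (-2)²) = O² + (13 + 4) = O² + 17 = 17 + O²)
r(s) = 1/86 (r(s) = 1/(-50 + 136) = 1/86)
-Y(156, 78) + r(-201) = -(17 + 156²) + 1/86 = -(17 + 24336) + 1/86 = -1*24353 + 1/86 = -24353 + 1/86 = -2094357/86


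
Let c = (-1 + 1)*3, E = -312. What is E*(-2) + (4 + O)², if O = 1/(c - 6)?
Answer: 22993/36 ≈ 638.69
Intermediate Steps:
c = 0 (c = 0*3 = 0)
O = -⅙ (O = 1/(0 - 6) = 1/(-6) = -⅙ ≈ -0.16667)
E*(-2) + (4 + O)² = -312*(-2) + (4 - ⅙)² = 624 + (23/6)² = 624 + 529/36 = 22993/36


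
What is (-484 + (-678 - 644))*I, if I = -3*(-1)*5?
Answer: -27090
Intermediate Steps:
I = 15 (I = 3*5 = 15)
(-484 + (-678 - 644))*I = (-484 + (-678 - 644))*15 = (-484 - 1322)*15 = -1806*15 = -27090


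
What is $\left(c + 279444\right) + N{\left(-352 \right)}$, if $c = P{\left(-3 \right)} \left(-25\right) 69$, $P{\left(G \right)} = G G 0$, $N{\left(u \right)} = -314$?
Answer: $279130$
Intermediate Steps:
$P{\left(G \right)} = 0$ ($P{\left(G \right)} = G^{2} \cdot 0 = 0$)
$c = 0$ ($c = 0 \left(-25\right) 69 = 0 \cdot 69 = 0$)
$\left(c + 279444\right) + N{\left(-352 \right)} = \left(0 + 279444\right) - 314 = 279444 - 314 = 279130$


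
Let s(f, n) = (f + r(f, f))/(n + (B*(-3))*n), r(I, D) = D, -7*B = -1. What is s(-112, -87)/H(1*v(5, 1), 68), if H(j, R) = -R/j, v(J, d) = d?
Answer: -98/1479 ≈ -0.066261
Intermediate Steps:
B = ⅐ (B = -⅐*(-1) = ⅐ ≈ 0.14286)
s(f, n) = 7*f/(2*n) (s(f, n) = (f + f)/(n + ((⅐)*(-3))*n) = (2*f)/(n - 3*n/7) = (2*f)/((4*n/7)) = (2*f)*(7/(4*n)) = 7*f/(2*n))
H(j, R) = -R/j
s(-112, -87)/H(1*v(5, 1), 68) = ((7/2)*(-112)/(-87))/((-1*68/1*1)) = ((7/2)*(-112)*(-1/87))/((-1*68/1)) = 392/(87*((-1*68*1))) = (392/87)/(-68) = (392/87)*(-1/68) = -98/1479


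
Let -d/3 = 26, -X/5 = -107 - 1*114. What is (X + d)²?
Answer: 1054729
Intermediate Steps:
X = 1105 (X = -5*(-107 - 1*114) = -5*(-107 - 114) = -5*(-221) = 1105)
d = -78 (d = -3*26 = -78)
(X + d)² = (1105 - 78)² = 1027² = 1054729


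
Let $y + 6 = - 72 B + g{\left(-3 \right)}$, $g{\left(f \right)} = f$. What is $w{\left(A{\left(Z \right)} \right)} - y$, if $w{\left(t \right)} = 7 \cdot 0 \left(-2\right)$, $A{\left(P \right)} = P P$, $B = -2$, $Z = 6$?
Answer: $-135$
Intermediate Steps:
$A{\left(P \right)} = P^{2}$
$w{\left(t \right)} = 0$ ($w{\left(t \right)} = 0 \left(-2\right) = 0$)
$y = 135$ ($y = -6 - -141 = -6 + \left(144 - 3\right) = -6 + 141 = 135$)
$w{\left(A{\left(Z \right)} \right)} - y = 0 - 135 = -135$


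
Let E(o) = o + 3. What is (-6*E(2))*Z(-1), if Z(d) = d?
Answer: 30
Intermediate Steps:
E(o) = 3 + o
(-6*E(2))*Z(-1) = -6*(3 + 2)*(-1) = -6*5*(-1) = -30*(-1) = 30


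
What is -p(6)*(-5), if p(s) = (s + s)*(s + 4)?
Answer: 600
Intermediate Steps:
p(s) = 2*s*(4 + s) (p(s) = (2*s)*(4 + s) = 2*s*(4 + s))
-p(6)*(-5) = -2*6*(4 + 6)*(-5) = -2*6*10*(-5) = -1*120*(-5) = -120*(-5) = 600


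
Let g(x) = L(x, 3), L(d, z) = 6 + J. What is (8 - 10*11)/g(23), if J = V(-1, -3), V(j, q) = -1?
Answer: -102/5 ≈ -20.400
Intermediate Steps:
J = -1
L(d, z) = 5 (L(d, z) = 6 - 1 = 5)
g(x) = 5
(8 - 10*11)/g(23) = (8 - 10*11)/5 = (8 - 110)*(⅕) = -102*⅕ = -102/5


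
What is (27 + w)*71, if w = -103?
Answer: -5396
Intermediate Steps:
(27 + w)*71 = (27 - 103)*71 = -76*71 = -5396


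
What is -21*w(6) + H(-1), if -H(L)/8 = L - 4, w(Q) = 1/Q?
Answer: 73/2 ≈ 36.500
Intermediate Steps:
H(L) = 32 - 8*L (H(L) = -8*(L - 4) = -8*(-4 + L) = 32 - 8*L)
-21*w(6) + H(-1) = -21/6 + (32 - 8*(-1)) = -21*1/6 + (32 + 8) = -7/2 + 40 = 73/2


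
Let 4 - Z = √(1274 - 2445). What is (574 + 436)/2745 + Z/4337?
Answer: 878270/2381013 - I*√1171/4337 ≈ 0.36886 - 0.0078902*I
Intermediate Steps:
Z = 4 - I*√1171 (Z = 4 - √(1274 - 2445) = 4 - √(-1171) = 4 - I*√1171 ≈ 4.0 - 34.22*I)
(574 + 436)/2745 + Z/4337 = (574 + 436)/2745 + (4 - I*√1171)/4337 = 1010*(1/2745) + (4 - I*√1171)*(1/4337) = 202/549 + (4/4337 - I*√1171/4337) = 878270/2381013 - I*√1171/4337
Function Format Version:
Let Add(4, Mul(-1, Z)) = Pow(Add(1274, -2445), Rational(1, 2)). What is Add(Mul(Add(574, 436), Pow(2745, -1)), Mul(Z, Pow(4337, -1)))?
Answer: Add(Rational(878270, 2381013), Mul(Rational(-1, 4337), I, Pow(1171, Rational(1, 2)))) ≈ Add(0.36886, Mul(-0.0078902, I))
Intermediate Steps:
Z = Add(4, Mul(-1, I, Pow(1171, Rational(1, 2)))) (Z = Add(4, Mul(-1, Pow(Add(1274, -2445), Rational(1, 2)))) = Add(4, Mul(-1, Pow(-1171, Rational(1, 2)))) = Add(4, Mul(-1, Mul(I, Pow(1171, Rational(1, 2))))) = Add(4, Mul(-1, I, Pow(1171, Rational(1, 2)))) ≈ Add(4.0000, Mul(-34.220, I)))
Add(Mul(Add(574, 436), Pow(2745, -1)), Mul(Z, Pow(4337, -1))) = Add(Mul(Add(574, 436), Pow(2745, -1)), Mul(Add(4, Mul(-1, I, Pow(1171, Rational(1, 2)))), Pow(4337, -1))) = Add(Mul(1010, Rational(1, 2745)), Mul(Add(4, Mul(-1, I, Pow(1171, Rational(1, 2)))), Rational(1, 4337))) = Add(Rational(202, 549), Add(Rational(4, 4337), Mul(Rational(-1, 4337), I, Pow(1171, Rational(1, 2))))) = Add(Rational(878270, 2381013), Mul(Rational(-1, 4337), I, Pow(1171, Rational(1, 2))))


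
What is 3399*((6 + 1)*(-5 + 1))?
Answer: -95172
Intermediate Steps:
3399*((6 + 1)*(-5 + 1)) = 3399*(7*(-4)) = 3399*(-28) = -95172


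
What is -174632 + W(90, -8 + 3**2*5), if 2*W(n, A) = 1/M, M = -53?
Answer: -18510993/106 ≈ -1.7463e+5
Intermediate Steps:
W(n, A) = -1/106 (W(n, A) = (1/2)/(-53) = (1/2)*(-1/53) = -1/106)
-174632 + W(90, -8 + 3**2*5) = -174632 - 1/106 = -18510993/106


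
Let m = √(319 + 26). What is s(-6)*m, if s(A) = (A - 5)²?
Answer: 121*√345 ≈ 2247.5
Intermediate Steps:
s(A) = (-5 + A)²
m = √345 ≈ 18.574
s(-6)*m = (-5 - 6)²*√345 = (-11)²*√345 = 121*√345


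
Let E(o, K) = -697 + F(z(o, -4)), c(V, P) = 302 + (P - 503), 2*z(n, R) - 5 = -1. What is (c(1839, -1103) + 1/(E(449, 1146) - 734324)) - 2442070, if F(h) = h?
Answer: -1795926314107/735019 ≈ -2.4434e+6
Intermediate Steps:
z(n, R) = 2 (z(n, R) = 5/2 + (1/2)*(-1) = 5/2 - 1/2 = 2)
c(V, P) = -201 + P (c(V, P) = 302 + (-503 + P) = -201 + P)
E(o, K) = -695 (E(o, K) = -697 + 2 = -695)
(c(1839, -1103) + 1/(E(449, 1146) - 734324)) - 2442070 = ((-201 - 1103) + 1/(-695 - 734324)) - 2442070 = (-1304 + 1/(-735019)) - 2442070 = (-1304 - 1/735019) - 2442070 = -958464777/735019 - 2442070 = -1795926314107/735019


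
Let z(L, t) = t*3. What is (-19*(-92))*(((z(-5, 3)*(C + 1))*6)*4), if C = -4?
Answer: -1132704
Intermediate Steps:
z(L, t) = 3*t
(-19*(-92))*(((z(-5, 3)*(C + 1))*6)*4) = (-19*(-92))*((((3*3)*(-4 + 1))*6)*4) = 1748*(((9*(-3))*6)*4) = 1748*(-27*6*4) = 1748*(-162*4) = 1748*(-648) = -1132704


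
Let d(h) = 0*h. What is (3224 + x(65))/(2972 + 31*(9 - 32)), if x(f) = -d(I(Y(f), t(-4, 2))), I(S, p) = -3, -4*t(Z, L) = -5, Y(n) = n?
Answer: 3224/2259 ≈ 1.4272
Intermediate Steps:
t(Z, L) = 5/4 (t(Z, L) = -¼*(-5) = 5/4)
d(h) = 0
x(f) = 0 (x(f) = -1*0 = 0)
(3224 + x(65))/(2972 + 31*(9 - 32)) = (3224 + 0)/(2972 + 31*(9 - 32)) = 3224/(2972 + 31*(-23)) = 3224/(2972 - 713) = 3224/2259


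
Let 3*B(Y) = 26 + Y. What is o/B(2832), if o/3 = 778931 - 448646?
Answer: 2972565/2858 ≈ 1040.1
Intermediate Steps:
B(Y) = 26/3 + Y/3 (B(Y) = (26 + Y)/3 = 26/3 + Y/3)
o = 990855 (o = 3*(778931 - 448646) = 3*330285 = 990855)
o/B(2832) = 990855/(26/3 + (1/3)*2832) = 990855/(26/3 + 944) = 990855/(2858/3) = 990855*(3/2858) = 2972565/2858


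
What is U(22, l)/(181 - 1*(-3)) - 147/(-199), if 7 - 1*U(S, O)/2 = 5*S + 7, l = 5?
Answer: -4183/9154 ≈ -0.45696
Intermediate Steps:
U(S, O) = -10*S (U(S, O) = 14 - 2*(5*S + 7) = 14 - 2*(7 + 5*S) = 14 + (-14 - 10*S) = -10*S)
U(22, l)/(181 - 1*(-3)) - 147/(-199) = (-10*22)/(181 - 1*(-3)) - 147/(-199) = -220/(181 + 3) - 147*(-1/199) = -220/184 + 147/199 = -220*1/184 + 147/199 = -55/46 + 147/199 = -4183/9154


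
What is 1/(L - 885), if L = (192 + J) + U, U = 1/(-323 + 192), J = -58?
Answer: -131/98382 ≈ -0.0013315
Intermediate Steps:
U = -1/131 (U = 1/(-131) = -1/131 ≈ -0.0076336)
L = 17553/131 (L = (192 - 58) - 1/131 = 134 - 1/131 = 17553/131 ≈ 133.99)
1/(L - 885) = 1/(17553/131 - 885) = 1/(-98382/131) = -131/98382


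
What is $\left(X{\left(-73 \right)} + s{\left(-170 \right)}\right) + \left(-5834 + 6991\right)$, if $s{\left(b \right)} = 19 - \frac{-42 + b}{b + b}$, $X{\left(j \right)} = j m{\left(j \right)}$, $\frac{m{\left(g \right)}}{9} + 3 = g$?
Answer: $\frac{4344127}{85} \approx 51107.0$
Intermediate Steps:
$m{\left(g \right)} = -27 + 9 g$
$X{\left(j \right)} = j \left(-27 + 9 j\right)$
$s{\left(b \right)} = 19 - \frac{-42 + b}{2 b}$
$\left(X{\left(-73 \right)} + s{\left(-170 \right)}\right) + \left(-5834 + 6991\right) = \left(9 \left(-73\right) \left(-3 - 73\right) + \left(\frac{37}{2} + \frac{21}{-170}\right)\right) + \left(-5834 + 6991\right) = \left(9 \left(-73\right) \left(-76\right) + \left(\frac{37}{2} + 21 \left(- \frac{1}{170}\right)\right)\right) + 1157 = \left(49932 + \left(\frac{37}{2} - \frac{21}{170}\right)\right) + 1157 = \left(49932 + \frac{1562}{85}\right) + 1157 = \frac{4245782}{85} + 1157 = \frac{4344127}{85}$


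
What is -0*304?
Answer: 0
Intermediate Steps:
-0*304 = -193*0 = 0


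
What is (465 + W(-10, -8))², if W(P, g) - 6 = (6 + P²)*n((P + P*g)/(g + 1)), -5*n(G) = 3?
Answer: 4149369/25 ≈ 1.6597e+5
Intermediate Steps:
n(G) = -⅗ (n(G) = -⅕*3 = -⅗)
W(P, g) = 12/5 - 3*P²/5 (W(P, g) = 6 + (6 + P²)*(-⅗) = 6 + (-18/5 - 3*P²/5) = 12/5 - 3*P²/5)
(465 + W(-10, -8))² = (465 + (12/5 - ⅗*(-10)²))² = (465 + (12/5 - ⅗*100))² = (465 + (12/5 - 60))² = (465 - 288/5)² = (2037/5)² = 4149369/25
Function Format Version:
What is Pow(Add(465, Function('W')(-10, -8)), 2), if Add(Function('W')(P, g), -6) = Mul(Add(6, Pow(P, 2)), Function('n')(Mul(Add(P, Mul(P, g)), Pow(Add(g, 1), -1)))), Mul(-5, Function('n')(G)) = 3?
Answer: Rational(4149369, 25) ≈ 1.6597e+5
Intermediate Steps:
Function('n')(G) = Rational(-3, 5) (Function('n')(G) = Mul(Rational(-1, 5), 3) = Rational(-3, 5))
Function('W')(P, g) = Add(Rational(12, 5), Mul(Rational(-3, 5), Pow(P, 2))) (Function('W')(P, g) = Add(6, Mul(Add(6, Pow(P, 2)), Rational(-3, 5))) = Add(6, Add(Rational(-18, 5), Mul(Rational(-3, 5), Pow(P, 2)))) = Add(Rational(12, 5), Mul(Rational(-3, 5), Pow(P, 2))))
Pow(Add(465, Function('W')(-10, -8)), 2) = Pow(Add(465, Add(Rational(12, 5), Mul(Rational(-3, 5), Pow(-10, 2)))), 2) = Pow(Add(465, Add(Rational(12, 5), Mul(Rational(-3, 5), 100))), 2) = Pow(Add(465, Add(Rational(12, 5), -60)), 2) = Pow(Add(465, Rational(-288, 5)), 2) = Pow(Rational(2037, 5), 2) = Rational(4149369, 25)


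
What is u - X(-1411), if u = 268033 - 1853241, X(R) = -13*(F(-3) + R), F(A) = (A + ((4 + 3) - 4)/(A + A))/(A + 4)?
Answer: -3207193/2 ≈ -1.6036e+6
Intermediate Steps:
F(A) = (A + 3/(2*A))/(4 + A) (F(A) = (A + (7 - 4)/((2*A)))/(4 + A) = (A + 3*(1/(2*A)))/(4 + A) = (A + 3/(2*A))/(4 + A))
X(R) = 91/2 - 13*R (X(R) = -13*((3/2 + (-3)²)/((-3)*(4 - 3)) + R) = -13*(-⅓*(3/2 + 9)/1 + R) = -13*(-⅓*1*21/2 + R) = -13*(-7/2 + R) = 91/2 - 13*R)
u = -1585208
u - X(-1411) = -1585208 - (91/2 - 13*(-1411)) = -1585208 - (91/2 + 18343) = -1585208 - 1*36777/2 = -1585208 - 36777/2 = -3207193/2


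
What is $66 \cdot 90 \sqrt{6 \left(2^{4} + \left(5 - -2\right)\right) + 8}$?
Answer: $5940 \sqrt{146} \approx 71773.0$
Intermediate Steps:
$66 \cdot 90 \sqrt{6 \left(2^{4} + \left(5 - -2\right)\right) + 8} = 5940 \sqrt{6 \left(16 + \left(5 + 2\right)\right) + 8} = 5940 \sqrt{6 \left(16 + 7\right) + 8} = 5940 \sqrt{6 \cdot 23 + 8} = 5940 \sqrt{138 + 8} = 5940 \sqrt{146}$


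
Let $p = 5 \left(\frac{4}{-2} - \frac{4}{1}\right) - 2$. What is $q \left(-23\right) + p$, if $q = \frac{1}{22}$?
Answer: $- \frac{727}{22} \approx -33.045$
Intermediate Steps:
$p = -32$ ($p = 5 \left(4 \left(- \frac{1}{2}\right) - 4\right) - 2 = 5 \left(-2 - 4\right) - 2 = 5 \left(-6\right) - 2 = -30 - 2 = -32$)
$q = \frac{1}{22} \approx 0.045455$
$q \left(-23\right) + p = \frac{1}{22} \left(-23\right) - 32 = - \frac{23}{22} - 32 = - \frac{727}{22}$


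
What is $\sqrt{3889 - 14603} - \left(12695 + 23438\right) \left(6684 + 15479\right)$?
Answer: $-800815679 + i \sqrt{10714} \approx -8.0082 \cdot 10^{8} + 103.51 i$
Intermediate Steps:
$\sqrt{3889 - 14603} - \left(12695 + 23438\right) \left(6684 + 15479\right) = \sqrt{-10714} - 36133 \cdot 22163 = i \sqrt{10714} - 800815679 = -800815679 + i \sqrt{10714}$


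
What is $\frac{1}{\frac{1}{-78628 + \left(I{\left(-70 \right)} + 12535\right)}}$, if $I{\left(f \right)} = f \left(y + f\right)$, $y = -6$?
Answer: $-60773$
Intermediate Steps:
$I{\left(f \right)} = f \left(-6 + f\right)$
$\frac{1}{\frac{1}{-78628 + \left(I{\left(-70 \right)} + 12535\right)}} = \frac{1}{\frac{1}{-78628 + \left(- 70 \left(-6 - 70\right) + 12535\right)}} = \frac{1}{\frac{1}{-78628 + \left(\left(-70\right) \left(-76\right) + 12535\right)}} = \frac{1}{\frac{1}{-78628 + \left(5320 + 12535\right)}} = \frac{1}{\frac{1}{-78628 + 17855}} = \frac{1}{\frac{1}{-60773}} = \frac{1}{- \frac{1}{60773}} = -60773$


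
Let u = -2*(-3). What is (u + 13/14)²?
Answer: 9409/196 ≈ 48.005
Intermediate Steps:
u = 6
(u + 13/14)² = (6 + 13/14)² = (97/14)² = 9409/196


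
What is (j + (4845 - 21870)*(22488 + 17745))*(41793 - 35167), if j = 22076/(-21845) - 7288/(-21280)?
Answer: -26372703700198022949/5810770 ≈ -4.5386e+12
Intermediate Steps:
j = -7764273/11621540 (j = 22076*(-1/21845) - 7288*(-1/21280) = -22076/21845 + 911/2660 = -7764273/11621540 ≈ -0.66809)
(j + (4845 - 21870)*(22488 + 17745))*(41793 - 35167) = (-7764273/11621540 + (4845 - 21870)*(22488 + 17745))*(41793 - 35167) = (-7764273/11621540 - 17025*40233)*6626 = (-7764273/11621540 - 684966825)*6626 = -7960369363174773/11621540*6626 = -26372703700198022949/5810770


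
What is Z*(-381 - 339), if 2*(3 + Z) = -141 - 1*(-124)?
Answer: 8280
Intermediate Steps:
Z = -23/2 (Z = -3 + (-141 - 1*(-124))/2 = -3 + (-141 + 124)/2 = -3 + (1/2)*(-17) = -3 - 17/2 = -23/2 ≈ -11.500)
Z*(-381 - 339) = -23*(-381 - 339)/2 = -23/2*(-720) = 8280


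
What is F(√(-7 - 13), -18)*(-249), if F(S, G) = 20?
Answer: -4980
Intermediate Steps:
F(√(-7 - 13), -18)*(-249) = 20*(-249) = -4980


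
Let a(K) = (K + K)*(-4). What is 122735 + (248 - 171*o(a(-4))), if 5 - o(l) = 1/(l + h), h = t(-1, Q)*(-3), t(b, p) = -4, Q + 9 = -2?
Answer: 5373803/44 ≈ 1.2213e+5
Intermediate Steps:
Q = -11 (Q = -9 - 2 = -11)
h = 12 (h = -4*(-3) = 12)
a(K) = -8*K (a(K) = (2*K)*(-4) = -8*K)
o(l) = 5 - 1/(12 + l) (o(l) = 5 - 1/(l + 12) = 5 - 1/(12 + l))
122735 + (248 - 171*o(a(-4))) = 122735 + (248 - 171*(59 + 5*(-8*(-4)))/(12 - 8*(-4))) = 122735 + (248 - 171*(59 + 5*32)/(12 + 32)) = 122735 + (248 - 171*(59 + 160)/44) = 122735 + (248 - 171*219/44) = 122735 + (248 - 37449/44) = 122735 - 26537/44 = 5373803/44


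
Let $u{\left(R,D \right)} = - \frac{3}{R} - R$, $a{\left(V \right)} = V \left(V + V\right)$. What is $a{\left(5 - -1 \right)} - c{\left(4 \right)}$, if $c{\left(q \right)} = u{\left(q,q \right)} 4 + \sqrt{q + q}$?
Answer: $91 - 2 \sqrt{2} \approx 88.172$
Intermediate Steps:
$a{\left(V \right)} = 2 V^{2}$ ($a{\left(V \right)} = V 2 V = 2 V^{2}$)
$u{\left(R,D \right)} = - R - \frac{3}{R}$
$c{\left(q \right)} = - \frac{12}{q} - 4 q + \sqrt{2} \sqrt{q}$ ($c{\left(q \right)} = \left(- q - \frac{3}{q}\right) 4 + \sqrt{q + q} = \left(- \frac{12}{q} - 4 q\right) + \sqrt{2 q} = \left(- \frac{12}{q} - 4 q\right) + \sqrt{2} \sqrt{q} = - \frac{12}{q} - 4 q + \sqrt{2} \sqrt{q}$)
$a{\left(5 - -1 \right)} - c{\left(4 \right)} = 2 \left(5 - -1\right)^{2} - \left(- \frac{12}{4} - 16 + \sqrt{2} \sqrt{4}\right) = 2 \left(5 + 1\right)^{2} - \left(\left(-12\right) \frac{1}{4} - 16 + \sqrt{2} \cdot 2\right) = 2 \cdot 6^{2} - \left(-3 - 16 + 2 \sqrt{2}\right) = 2 \cdot 36 - \left(-19 + 2 \sqrt{2}\right) = 72 + \left(19 - 2 \sqrt{2}\right) = 91 - 2 \sqrt{2}$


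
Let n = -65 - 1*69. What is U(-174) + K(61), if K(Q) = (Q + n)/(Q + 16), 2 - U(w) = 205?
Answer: -15704/77 ≈ -203.95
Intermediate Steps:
n = -134 (n = -65 - 69 = -134)
U(w) = -203 (U(w) = 2 - 1*205 = 2 - 205 = -203)
K(Q) = (-134 + Q)/(16 + Q) (K(Q) = (Q - 134)/(Q + 16) = (-134 + Q)/(16 + Q))
U(-174) + K(61) = -203 + (-134 + 61)/(16 + 61) = -203 - 73/77 = -15704/77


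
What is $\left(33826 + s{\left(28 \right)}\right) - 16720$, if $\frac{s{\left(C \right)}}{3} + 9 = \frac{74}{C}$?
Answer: $\frac{239217}{14} \approx 17087.0$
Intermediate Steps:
$s{\left(C \right)} = -27 + \frac{222}{C}$ ($s{\left(C \right)} = -27 + 3 \frac{74}{C} = -27 + \frac{222}{C}$)
$\left(33826 + s{\left(28 \right)}\right) - 16720 = \left(33826 - \left(27 - \frac{222}{28}\right)\right) - 16720 = \left(33826 + \left(-27 + 222 \cdot \frac{1}{28}\right)\right) - 16720 = \left(33826 + \left(-27 + \frac{111}{14}\right)\right) - 16720 = \left(33826 - \frac{267}{14}\right) - 16720 = \frac{473297}{14} - 16720 = \frac{239217}{14}$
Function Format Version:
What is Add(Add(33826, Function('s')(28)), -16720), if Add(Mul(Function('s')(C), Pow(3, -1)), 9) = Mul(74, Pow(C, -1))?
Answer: Rational(239217, 14) ≈ 17087.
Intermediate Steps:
Function('s')(C) = Add(-27, Mul(222, Pow(C, -1))) (Function('s')(C) = Add(-27, Mul(3, Mul(74, Pow(C, -1)))) = Add(-27, Mul(222, Pow(C, -1))))
Add(Add(33826, Function('s')(28)), -16720) = Add(Add(33826, Add(-27, Mul(222, Pow(28, -1)))), -16720) = Add(Add(33826, Add(-27, Mul(222, Rational(1, 28)))), -16720) = Add(Add(33826, Add(-27, Rational(111, 14))), -16720) = Add(Add(33826, Rational(-267, 14)), -16720) = Add(Rational(473297, 14), -16720) = Rational(239217, 14)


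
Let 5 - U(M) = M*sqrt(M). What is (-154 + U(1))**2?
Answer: 22500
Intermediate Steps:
U(M) = 5 - M**(3/2) (U(M) = 5 - M*sqrt(M) = 5 - M**(3/2))
(-154 + U(1))**2 = (-154 + (5 - 1**(3/2)))**2 = (-154 + (5 - 1*1))**2 = (-154 + (5 - 1))**2 = (-154 + 4)**2 = (-150)**2 = 22500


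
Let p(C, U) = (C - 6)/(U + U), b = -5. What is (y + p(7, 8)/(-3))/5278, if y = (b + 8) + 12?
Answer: 719/253344 ≈ 0.0028380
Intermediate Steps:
p(C, U) = (-6 + C)/(2*U) (p(C, U) = (-6 + C)/((2*U)) = (-6 + C)*(1/(2*U)) = (-6 + C)/(2*U))
y = 15 (y = (-5 + 8) + 12 = 3 + 12 = 15)
(y + p(7, 8)/(-3))/5278 = (15 + ((1/2)*(-6 + 7)/8)/(-3))/5278 = (15 - 1/(6*8))*(1/5278) = (15 - 1/3*1/16)*(1/5278) = (15 - 1/48)*(1/5278) = (719/48)*(1/5278) = 719/253344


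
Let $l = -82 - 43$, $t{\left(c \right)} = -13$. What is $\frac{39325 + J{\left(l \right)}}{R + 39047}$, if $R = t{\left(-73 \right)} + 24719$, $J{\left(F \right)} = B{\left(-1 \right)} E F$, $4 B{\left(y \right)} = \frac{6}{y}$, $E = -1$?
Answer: $\frac{78275}{127506} \approx 0.61389$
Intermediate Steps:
$B{\left(y \right)} = \frac{3}{2 y}$ ($B{\left(y \right)} = \frac{6 \frac{1}{y}}{4} = \frac{3}{2 y}$)
$l = -125$
$J{\left(F \right)} = \frac{3 F}{2}$ ($J{\left(F \right)} = \frac{3}{2 \left(-1\right)} \left(-1\right) F = \frac{3}{2} \left(-1\right) \left(-1\right) F = \left(- \frac{3}{2}\right) \left(-1\right) F = \frac{3 F}{2}$)
$R = 24706$ ($R = -13 + 24719 = 24706$)
$\frac{39325 + J{\left(l \right)}}{R + 39047} = \frac{39325 + \frac{3}{2} \left(-125\right)}{24706 + 39047} = \frac{39325 - \frac{375}{2}}{63753} = \frac{78275}{2} \cdot \frac{1}{63753} = \frac{78275}{127506}$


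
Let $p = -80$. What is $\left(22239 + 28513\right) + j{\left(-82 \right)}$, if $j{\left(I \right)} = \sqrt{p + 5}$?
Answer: $50752 + 5 i \sqrt{3} \approx 50752.0 + 8.6602 i$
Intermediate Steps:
$j{\left(I \right)} = 5 i \sqrt{3}$ ($j{\left(I \right)} = \sqrt{-80 + 5} = \sqrt{-75} = 5 i \sqrt{3}$)
$\left(22239 + 28513\right) + j{\left(-82 \right)} = \left(22239 + 28513\right) + 5 i \sqrt{3} = 50752 + 5 i \sqrt{3}$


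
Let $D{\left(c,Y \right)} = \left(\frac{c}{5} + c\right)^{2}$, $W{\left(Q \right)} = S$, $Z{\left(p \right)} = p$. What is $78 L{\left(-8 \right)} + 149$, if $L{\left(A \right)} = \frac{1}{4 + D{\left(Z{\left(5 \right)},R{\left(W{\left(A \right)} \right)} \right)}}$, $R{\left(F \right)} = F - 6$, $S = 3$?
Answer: $\frac{3019}{20} \approx 150.95$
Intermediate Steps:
$W{\left(Q \right)} = 3$
$R{\left(F \right)} = -6 + F$ ($R{\left(F \right)} = F - 6 = -6 + F$)
$D{\left(c,Y \right)} = \frac{36 c^{2}}{25}$ ($D{\left(c,Y \right)} = \left(c \frac{1}{5} + c\right)^{2} = \left(\frac{c}{5} + c\right)^{2} = \left(\frac{6 c}{5}\right)^{2} = \frac{36 c^{2}}{25}$)
$L{\left(A \right)} = \frac{1}{40}$ ($L{\left(A \right)} = \frac{1}{4 + \frac{36 \cdot 5^{2}}{25}} = \frac{1}{4 + \frac{36}{25} \cdot 25} = \frac{1}{4 + 36} = \frac{1}{40}$)
$78 L{\left(-8 \right)} + 149 = 78 \cdot \frac{1}{40} + 149 = \frac{39}{20} + 149 = \frac{3019}{20}$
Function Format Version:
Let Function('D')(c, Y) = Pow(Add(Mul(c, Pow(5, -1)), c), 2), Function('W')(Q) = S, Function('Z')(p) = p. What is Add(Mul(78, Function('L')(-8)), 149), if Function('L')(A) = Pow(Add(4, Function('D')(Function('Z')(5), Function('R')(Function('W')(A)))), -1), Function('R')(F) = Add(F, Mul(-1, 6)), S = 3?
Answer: Rational(3019, 20) ≈ 150.95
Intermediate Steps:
Function('W')(Q) = 3
Function('R')(F) = Add(-6, F) (Function('R')(F) = Add(F, -6) = Add(-6, F))
Function('D')(c, Y) = Mul(Rational(36, 25), Pow(c, 2)) (Function('D')(c, Y) = Pow(Add(Mul(c, Rational(1, 5)), c), 2) = Pow(Add(Mul(Rational(1, 5), c), c), 2) = Pow(Mul(Rational(6, 5), c), 2) = Mul(Rational(36, 25), Pow(c, 2)))
Function('L')(A) = Rational(1, 40) (Function('L')(A) = Pow(Add(4, Mul(Rational(36, 25), Pow(5, 2))), -1) = Pow(Add(4, Mul(Rational(36, 25), 25)), -1) = Pow(Add(4, 36), -1) = Pow(40, -1) = Rational(1, 40))
Add(Mul(78, Function('L')(-8)), 149) = Add(Mul(78, Rational(1, 40)), 149) = Add(Rational(39, 20), 149) = Rational(3019, 20)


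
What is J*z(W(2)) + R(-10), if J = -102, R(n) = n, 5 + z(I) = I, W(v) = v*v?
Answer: 92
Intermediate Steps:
W(v) = v²
z(I) = -5 + I
J*z(W(2)) + R(-10) = -102*(-5 + 2²) - 10 = -102*(-5 + 4) - 10 = -102*(-1) - 10 = 102 - 10 = 92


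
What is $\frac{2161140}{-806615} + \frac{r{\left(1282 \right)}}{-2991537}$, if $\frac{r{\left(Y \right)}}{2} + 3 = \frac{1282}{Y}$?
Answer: $- \frac{1293025409144}{482603723451} \approx -2.6793$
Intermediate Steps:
$r{\left(Y \right)} = -6 + \frac{2564}{Y}$ ($r{\left(Y \right)} = -6 + 2 \frac{1282}{Y} = -6 + \frac{2564}{Y}$)
$\frac{2161140}{-806615} + \frac{r{\left(1282 \right)}}{-2991537} = \frac{2161140}{-806615} + \frac{-6 + \frac{2564}{1282}}{-2991537} = 2161140 \left(- \frac{1}{806615}\right) + \left(-6 + 2564 \cdot \frac{1}{1282}\right) \left(- \frac{1}{2991537}\right) = - \frac{432228}{161323} + \left(-6 + 2\right) \left(- \frac{1}{2991537}\right) = - \frac{432228}{161323} - - \frac{4}{2991537} = - \frac{432228}{161323} + \frac{4}{2991537} = - \frac{1293025409144}{482603723451}$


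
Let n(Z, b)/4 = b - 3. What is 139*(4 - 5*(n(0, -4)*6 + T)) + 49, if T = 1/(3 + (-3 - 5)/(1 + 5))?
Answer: 116948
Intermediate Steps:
n(Z, b) = -12 + 4*b (n(Z, b) = 4*(b - 3) = 4*(-3 + b) = -12 + 4*b)
T = ⅗ (T = 1/(3 - 8/6) = 1/(3 - 8*⅙) = 1/(3 - 4/3) = 1/(5/3) = ⅗ ≈ 0.60000)
139*(4 - 5*(n(0, -4)*6 + T)) + 49 = 139*(4 - 5*((-12 + 4*(-4))*6 + ⅗)) + 49 = 139*(4 - 5*((-12 - 16)*6 + ⅗)) + 49 = 139*(4 - 5*(-28*6 + ⅗)) + 49 = 139*(4 - 5*(-168 + ⅗)) + 49 = 139*(4 - 5*(-837/5)) + 49 = 139*(4 + 837) + 49 = 139*841 + 49 = 116899 + 49 = 116948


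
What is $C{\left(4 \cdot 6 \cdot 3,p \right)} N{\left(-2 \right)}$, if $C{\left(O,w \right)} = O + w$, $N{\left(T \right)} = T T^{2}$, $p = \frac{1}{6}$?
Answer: $- \frac{1732}{3} \approx -577.33$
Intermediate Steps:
$p = \frac{1}{6} \approx 0.16667$
$N{\left(T \right)} = T^{3}$
$C{\left(4 \cdot 6 \cdot 3,p \right)} N{\left(-2 \right)} = \left(4 \cdot 6 \cdot 3 + \frac{1}{6}\right) \left(-2\right)^{3} = \left(24 \cdot 3 + \frac{1}{6}\right) \left(-8\right) = \left(72 + \frac{1}{6}\right) \left(-8\right) = \frac{433}{6} \left(-8\right) = - \frac{1732}{3}$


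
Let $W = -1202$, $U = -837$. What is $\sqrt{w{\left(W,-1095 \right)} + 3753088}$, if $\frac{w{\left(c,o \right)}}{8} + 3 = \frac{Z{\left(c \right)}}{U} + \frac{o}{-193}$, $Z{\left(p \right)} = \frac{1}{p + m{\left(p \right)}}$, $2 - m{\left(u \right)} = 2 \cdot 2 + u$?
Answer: $\frac{2 \sqrt{2720534617004421}}{53847} \approx 1937.3$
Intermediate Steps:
$m{\left(u \right)} = -2 - u$ ($m{\left(u \right)} = 2 - \left(2 \cdot 2 + u\right) = 2 - \left(4 + u\right) = -2 - u$)
$Z{\left(p \right)} = - \frac{1}{2}$ ($Z{\left(p \right)} = \frac{1}{p - \left(2 + p\right)} = \frac{1}{-2} = - \frac{1}{2}$)
$w{\left(c,o \right)} = - \frac{20084}{837} - \frac{8 o}{193}$ ($w{\left(c,o \right)} = -24 + 8 \left(- \frac{1}{2 \left(-837\right)} + \frac{o}{-193}\right) = -24 + 8 \left(\left(- \frac{1}{2}\right) \left(- \frac{1}{837}\right) + o \left(- \frac{1}{193}\right)\right) = -24 + 8 \left(\frac{1}{1674} - \frac{o}{193}\right) = -24 - \left(- \frac{4}{837} + \frac{8 o}{193}\right) = - \frac{20084}{837} - \frac{8 o}{193}$)
$\sqrt{w{\left(W,-1095 \right)} + 3753088} = \sqrt{\left(- \frac{20084}{837} - - \frac{8760}{193}\right) + 3753088} = \sqrt{\left(- \frac{20084}{837} + \frac{8760}{193}\right) + 3753088} = \sqrt{\frac{3455908}{161541} + 3753088} = \sqrt{\frac{606281044516}{161541}} = \frac{2 \sqrt{2720534617004421}}{53847}$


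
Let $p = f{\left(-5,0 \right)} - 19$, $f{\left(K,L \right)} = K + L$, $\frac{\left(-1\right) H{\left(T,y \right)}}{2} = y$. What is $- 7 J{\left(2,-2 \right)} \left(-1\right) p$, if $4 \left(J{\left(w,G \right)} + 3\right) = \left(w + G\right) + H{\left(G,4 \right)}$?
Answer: $840$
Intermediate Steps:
$H{\left(T,y \right)} = - 2 y$
$J{\left(w,G \right)} = -5 + \frac{G}{4} + \frac{w}{4}$ ($J{\left(w,G \right)} = -3 + \frac{\left(w + G\right) - 8}{4} = -3 + \frac{\left(G + w\right) - 8}{4} = -3 + \frac{-8 + G + w}{4} = -3 + \left(-2 + \frac{G}{4} + \frac{w}{4}\right) = -5 + \frac{G}{4} + \frac{w}{4}$)
$p = -24$ ($p = \left(-5 + 0\right) - 19 = -5 - 19 = -24$)
$- 7 J{\left(2,-2 \right)} \left(-1\right) p = - 7 \left(-5 + \frac{1}{4} \left(-2\right) + \frac{1}{4} \cdot 2\right) \left(-1\right) \left(-24\right) = - 7 \left(-5 - \frac{1}{2} + \frac{1}{2}\right) \left(-1\right) \left(-24\right) = \left(-7\right) \left(-5\right) \left(-1\right) \left(-24\right) = 35 \left(-1\right) \left(-24\right) = \left(-35\right) \left(-24\right) = 840$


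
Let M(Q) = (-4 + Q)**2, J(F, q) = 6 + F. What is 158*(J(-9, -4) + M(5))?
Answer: -316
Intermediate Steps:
158*(J(-9, -4) + M(5)) = 158*((6 - 9) + (-4 + 5)**2) = 158*(-3 + 1**2) = 158*(-3 + 1) = 158*(-2) = -316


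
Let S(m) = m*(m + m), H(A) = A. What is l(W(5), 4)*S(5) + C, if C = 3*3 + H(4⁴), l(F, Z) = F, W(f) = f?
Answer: 515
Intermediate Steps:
S(m) = 2*m² (S(m) = m*(2*m) = 2*m²)
C = 265 (C = 3*3 + 4⁴ = 9 + 256 = 265)
l(W(5), 4)*S(5) + C = 5*(2*5²) + 265 = 5*(2*25) + 265 = 5*50 + 265 = 250 + 265 = 515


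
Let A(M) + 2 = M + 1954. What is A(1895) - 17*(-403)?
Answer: 10698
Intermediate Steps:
A(M) = 1952 + M (A(M) = -2 + (M + 1954) = -2 + (1954 + M) = 1952 + M)
A(1895) - 17*(-403) = (1952 + 1895) - 17*(-403) = 3847 + 6851 = 10698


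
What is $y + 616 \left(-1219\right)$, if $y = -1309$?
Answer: $-752213$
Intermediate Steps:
$y + 616 \left(-1219\right) = -1309 + 616 \left(-1219\right) = -1309 - 750904 = -752213$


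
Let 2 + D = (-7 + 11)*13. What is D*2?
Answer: 100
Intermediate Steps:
D = 50 (D = -2 + (-7 + 11)*13 = -2 + 4*13 = -2 + 52 = 50)
D*2 = 50*2 = 100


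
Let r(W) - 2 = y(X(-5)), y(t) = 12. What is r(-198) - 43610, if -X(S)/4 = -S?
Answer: -43596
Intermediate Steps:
X(S) = 4*S (X(S) = -(-4)*S = 4*S)
r(W) = 14 (r(W) = 2 + 12 = 14)
r(-198) - 43610 = 14 - 43610 = -43596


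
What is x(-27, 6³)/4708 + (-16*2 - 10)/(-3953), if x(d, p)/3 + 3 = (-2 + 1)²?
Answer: 87009/9305362 ≈ 0.0093504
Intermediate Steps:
x(d, p) = -6 (x(d, p) = -9 + 3*(-2 + 1)² = -9 + 3*(-1)² = -9 + 3*1 = -9 + 3 = -6)
x(-27, 6³)/4708 + (-16*2 - 10)/(-3953) = -6/4708 + (-16*2 - 10)/(-3953) = -6*1/4708 + (-32 - 10)*(-1/3953) = -3/2354 - 42*(-1/3953) = -3/2354 + 42/3953 = 87009/9305362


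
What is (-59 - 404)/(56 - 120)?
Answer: 463/64 ≈ 7.2344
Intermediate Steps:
(-59 - 404)/(56 - 120) = -463/(-64) = -463*(-1/64) = 463/64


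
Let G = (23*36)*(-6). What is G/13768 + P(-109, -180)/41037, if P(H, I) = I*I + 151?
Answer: 30536294/70624677 ≈ 0.43237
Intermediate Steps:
P(H, I) = 151 + I² (P(H, I) = I² + 151 = 151 + I²)
G = -4968 (G = 828*(-6) = -4968)
G/13768 + P(-109, -180)/41037 = -4968/13768 + (151 + (-180)²)/41037 = -4968*1/13768 + (151 + 32400)*(1/41037) = -621/1721 + 32551*(1/41037) = -621/1721 + 32551/41037 = 30536294/70624677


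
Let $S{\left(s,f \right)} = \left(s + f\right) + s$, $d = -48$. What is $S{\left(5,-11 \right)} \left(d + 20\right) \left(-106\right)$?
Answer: $-2968$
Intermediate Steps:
$S{\left(s,f \right)} = f + 2 s$ ($S{\left(s,f \right)} = \left(f + s\right) + s = f + 2 s$)
$S{\left(5,-11 \right)} \left(d + 20\right) \left(-106\right) = \left(-11 + 2 \cdot 5\right) \left(-48 + 20\right) \left(-106\right) = \left(-11 + 10\right) \left(-28\right) \left(-106\right) = \left(-1\right) \left(-28\right) \left(-106\right) = 28 \left(-106\right) = -2968$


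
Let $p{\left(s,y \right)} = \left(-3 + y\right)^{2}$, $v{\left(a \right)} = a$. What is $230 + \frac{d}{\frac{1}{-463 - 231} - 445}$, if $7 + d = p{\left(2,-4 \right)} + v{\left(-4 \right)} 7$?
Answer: $\frac{71021414}{308831} \approx 229.97$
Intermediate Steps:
$d = 14$ ($d = -7 + \left(\left(-3 - 4\right)^{2} - 28\right) = -7 - \left(28 - \left(-7\right)^{2}\right) = -7 + \left(49 - 28\right) = -7 + 21 = 14$)
$230 + \frac{d}{\frac{1}{-463 - 231} - 445} = 230 + \frac{14}{\frac{1}{-463 - 231} - 445} = 230 + \frac{14}{\frac{1}{-694} - 445} = 230 + \frac{14}{- \frac{1}{694} - 445} = 230 + \frac{14}{- \frac{308831}{694}} = 230 + 14 \left(- \frac{694}{308831}\right) = 230 - \frac{9716}{308831} = \frac{71021414}{308831}$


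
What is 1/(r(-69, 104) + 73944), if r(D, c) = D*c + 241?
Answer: 1/67009 ≈ 1.4923e-5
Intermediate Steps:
r(D, c) = 241 + D*c
1/(r(-69, 104) + 73944) = 1/((241 - 69*104) + 73944) = 1/((241 - 7176) + 73944) = 1/(-6935 + 73944) = 1/67009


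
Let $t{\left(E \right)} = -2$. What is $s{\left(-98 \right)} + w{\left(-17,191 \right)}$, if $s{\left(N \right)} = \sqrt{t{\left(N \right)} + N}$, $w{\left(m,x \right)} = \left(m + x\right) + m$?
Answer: $157 + 10 i \approx 157.0 + 10.0 i$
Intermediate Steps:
$w{\left(m,x \right)} = x + 2 m$
$s{\left(N \right)} = \sqrt{-2 + N}$
$s{\left(-98 \right)} + w{\left(-17,191 \right)} = \sqrt{-2 - 98} + \left(191 + 2 \left(-17\right)\right) = \sqrt{-100} + \left(191 - 34\right) = 10 i + 157 = 157 + 10 i$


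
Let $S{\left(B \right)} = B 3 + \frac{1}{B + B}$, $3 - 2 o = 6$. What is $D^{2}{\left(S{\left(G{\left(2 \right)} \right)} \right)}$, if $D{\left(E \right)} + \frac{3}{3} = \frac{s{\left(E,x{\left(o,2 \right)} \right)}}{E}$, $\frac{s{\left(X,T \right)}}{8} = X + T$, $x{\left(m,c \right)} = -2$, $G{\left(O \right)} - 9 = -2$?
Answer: $\frac{3389281}{87025} \approx 38.946$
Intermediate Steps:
$o = - \frac{3}{2}$ ($o = \frac{3}{2} - 3 = - \frac{3}{2} \approx -1.5$)
$G{\left(O \right)} = 7$ ($G{\left(O \right)} = 9 - 2 = 7$)
$s{\left(X,T \right)} = 8 T + 8 X$ ($s{\left(X,T \right)} = 8 \left(X + T\right) = 8 \left(T + X\right) = 8 T + 8 X$)
$S{\left(B \right)} = \frac{1}{2 B} + 3 B$ ($S{\left(B \right)} = 3 B + \frac{1}{2 B} = \frac{1}{2 B} + 3 B$)
$D{\left(E \right)} = -1 + \frac{-16 + 8 E}{E}$ ($D{\left(E \right)} = -1 + \frac{8 \left(-2\right) + 8 E}{E} = -1 + \frac{-16 + 8 E}{E}$)
$D^{2}{\left(S{\left(G{\left(2 \right)} \right)} \right)} = \left(7 - \frac{16}{\frac{1}{2 \cdot 7} + 3 \cdot 7}\right)^{2} = \left(7 - \frac{16}{\frac{1}{2} \cdot \frac{1}{7} + 21}\right)^{2} = \left(7 - \frac{16}{\frac{1}{14} + 21}\right)^{2} = \left(7 - \frac{16}{\frac{295}{14}}\right)^{2} = \left(7 - \frac{224}{295}\right)^{2} = \left(\frac{1841}{295}\right)^{2} = \frac{3389281}{87025}$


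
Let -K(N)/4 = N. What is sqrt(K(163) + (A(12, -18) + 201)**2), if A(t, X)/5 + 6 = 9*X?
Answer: sqrt(407669) ≈ 638.49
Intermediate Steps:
K(N) = -4*N
A(t, X) = -30 + 45*X (A(t, X) = -30 + 5*(9*X) = -30 + 45*X)
sqrt(K(163) + (A(12, -18) + 201)**2) = sqrt(-4*163 + ((-30 + 45*(-18)) + 201)**2) = sqrt(-652 + ((-30 - 810) + 201)**2) = sqrt(-652 + (-840 + 201)**2) = sqrt(-652 + (-639)**2) = sqrt(-652 + 408321) = sqrt(407669)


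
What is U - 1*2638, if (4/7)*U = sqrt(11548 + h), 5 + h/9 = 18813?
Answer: -2638 + 7*sqrt(45205)/2 ≈ -1893.8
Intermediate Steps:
h = 169272 (h = -45 + 9*18813 = -45 + 169317 = 169272)
U = 7*sqrt(45205)/2 (U = 7*sqrt(11548 + 169272)/4 = 7*sqrt(180820)/4 = 7*(2*sqrt(45205))/4 = 7*sqrt(45205)/2 ≈ 744.15)
U - 1*2638 = 7*sqrt(45205)/2 - 1*2638 = 7*sqrt(45205)/2 - 2638 = -2638 + 7*sqrt(45205)/2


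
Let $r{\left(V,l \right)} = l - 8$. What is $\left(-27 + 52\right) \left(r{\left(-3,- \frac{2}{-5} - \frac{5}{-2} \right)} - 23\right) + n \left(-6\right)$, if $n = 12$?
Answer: $- \frac{1549}{2} \approx -774.5$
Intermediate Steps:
$r{\left(V,l \right)} = -8 + l$
$\left(-27 + 52\right) \left(r{\left(-3,- \frac{2}{-5} - \frac{5}{-2} \right)} - 23\right) + n \left(-6\right) = \left(-27 + 52\right) \left(\left(-8 - \left(- \frac{5}{2} - \frac{2}{5}\right)\right) - 23\right) + 12 \left(-6\right) = 25 \left(\left(-8 - - \frac{29}{10}\right) - 23\right) - 72 = 25 \left(\left(-8 + \left(\frac{2}{5} + \frac{5}{2}\right)\right) - 23\right) - 72 = 25 \left(\left(-8 + \frac{29}{10}\right) - 23\right) - 72 = 25 \left(- \frac{51}{10} - 23\right) - 72 = 25 \left(- \frac{281}{10}\right) - 72 = - \frac{1405}{2} - 72 = - \frac{1549}{2}$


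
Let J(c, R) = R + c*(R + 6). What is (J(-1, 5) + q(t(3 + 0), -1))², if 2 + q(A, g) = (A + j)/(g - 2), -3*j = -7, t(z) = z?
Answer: 7744/81 ≈ 95.605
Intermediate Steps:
J(c, R) = R + c*(6 + R)
j = 7/3 (j = -⅓*(-7) = 7/3 ≈ 2.3333)
q(A, g) = -2 + (7/3 + A)/(-2 + g) (q(A, g) = -2 + (A + 7/3)/(g - 2) = -2 + (7/3 + A)/(-2 + g))
(J(-1, 5) + q(t(3 + 0), -1))² = ((5 + 6*(-1) + 5*(-1)) + (19/3 + (3 + 0) - 2*(-1))/(-2 - 1))² = ((5 - 6 - 5) + (19/3 + 3 + 2)/(-3))² = (-6 - ⅓*34/3)² = (-6 - 34/9)² = (-88/9)² = 7744/81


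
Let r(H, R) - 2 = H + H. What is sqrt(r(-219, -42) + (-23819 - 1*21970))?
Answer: 215*I ≈ 215.0*I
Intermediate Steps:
r(H, R) = 2 + 2*H (r(H, R) = 2 + (H + H) = 2 + 2*H)
sqrt(r(-219, -42) + (-23819 - 1*21970)) = sqrt((2 + 2*(-219)) + (-23819 - 1*21970)) = sqrt((2 - 438) + (-23819 - 21970)) = sqrt(-436 - 45789) = sqrt(-46225) = 215*I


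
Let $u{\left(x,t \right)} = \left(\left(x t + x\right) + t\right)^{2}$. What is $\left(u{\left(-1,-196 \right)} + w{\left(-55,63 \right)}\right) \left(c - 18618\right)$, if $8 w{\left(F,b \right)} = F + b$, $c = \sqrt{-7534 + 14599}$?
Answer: $-37236 + 6 \sqrt{785} \approx -37068.0$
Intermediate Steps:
$c = 3 \sqrt{785}$ ($c = \sqrt{7065} = 3 \sqrt{785} \approx 84.054$)
$w{\left(F,b \right)} = \frac{F}{8} + \frac{b}{8}$ ($w{\left(F,b \right)} = \frac{F + b}{8} = \frac{F}{8} + \frac{b}{8}$)
$u{\left(x,t \right)} = \left(t + x + t x\right)^{2}$ ($u{\left(x,t \right)} = \left(\left(t x + x\right) + t\right)^{2} = \left(\left(x + t x\right) + t\right)^{2} = \left(t + x + t x\right)^{2}$)
$\left(u{\left(-1,-196 \right)} + w{\left(-55,63 \right)}\right) \left(c - 18618\right) = \left(\left(-196 - 1 - -196\right)^{2} + \left(\frac{1}{8} \left(-55\right) + \frac{1}{8} \cdot 63\right)\right) \left(3 \sqrt{785} - 18618\right) = \left(\left(-196 - 1 + 196\right)^{2} + \left(- \frac{55}{8} + \frac{63}{8}\right)\right) \left(-18618 + 3 \sqrt{785}\right) = \left(\left(-1\right)^{2} + 1\right) \left(-18618 + 3 \sqrt{785}\right) = \left(1 + 1\right) \left(-18618 + 3 \sqrt{785}\right) = 2 \left(-18618 + 3 \sqrt{785}\right) = -37236 + 6 \sqrt{785}$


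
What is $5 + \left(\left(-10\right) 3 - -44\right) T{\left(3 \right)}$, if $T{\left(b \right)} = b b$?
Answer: $131$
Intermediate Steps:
$T{\left(b \right)} = b^{2}$
$5 + \left(\left(-10\right) 3 - -44\right) T{\left(3 \right)} = 5 + \left(\left(-10\right) 3 - -44\right) 3^{2} = 5 + \left(-30 + 44\right) 9 = 5 + 14 \cdot 9 = 5 + 126 = 131$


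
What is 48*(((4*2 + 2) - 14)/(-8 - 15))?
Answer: 192/23 ≈ 8.3478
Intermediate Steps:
48*(((4*2 + 2) - 14)/(-8 - 15)) = 48*(((8 + 2) - 14)/(-23)) = 48*((10 - 14)*(-1/23)) = 48*(-4*(-1/23)) = 48*(4/23) = 192/23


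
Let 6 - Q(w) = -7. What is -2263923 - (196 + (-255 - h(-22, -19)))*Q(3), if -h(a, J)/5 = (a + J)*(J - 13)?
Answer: -2348436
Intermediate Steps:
Q(w) = 13 (Q(w) = 6 - 1*(-7) = 6 + 7 = 13)
h(a, J) = -5*(-13 + J)*(J + a) (h(a, J) = -5*(a + J)*(J - 13) = -5*(J + a)*(-13 + J) = -5*(-13 + J)*(J + a))
-2263923 - (196 + (-255 - h(-22, -19)))*Q(3) = -2263923 - (196 + (-255 - (-5*(-19)² + 65*(-19) + 65*(-22) - 5*(-19)*(-22))))*13 = -2263923 - (196 + (-255 - (-5*361 - 1235 - 1430 - 2090)))*13 = -2263923 - (196 + (-255 - (-1805 - 1235 - 1430 - 2090)))*13 = -2263923 - (196 + (-255 - 1*(-6560)))*13 = -2263923 - (196 + (-255 + 6560))*13 = -2263923 - (196 + 6305)*13 = -2263923 - 6501*13 = -2263923 - 1*84513 = -2263923 - 84513 = -2348436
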